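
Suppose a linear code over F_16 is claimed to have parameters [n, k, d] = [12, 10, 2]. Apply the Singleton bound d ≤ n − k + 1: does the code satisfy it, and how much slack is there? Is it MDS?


Singleton RHS = n − k + 1 = 3, slack = 1, bound satisfied, not MDS.

Singleton bound: d ≤ n − k + 1.
Here n = 12, k = 10, so n − k + 1 = 3.
Given d = 2, check d ≤ 3: YES.
Slack = (n − k + 1) − d = 1.
The code is NOT MDS (slack = 1 > 0).
Description: the claimed parameters are [12, 10, 2]_16; such a code would be non-MDS.


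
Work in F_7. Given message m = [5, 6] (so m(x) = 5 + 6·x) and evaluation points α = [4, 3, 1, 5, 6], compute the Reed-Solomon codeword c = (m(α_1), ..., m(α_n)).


c = [1, 2, 4, 0, 6]

Message polynomial: m(x) = 5 + 6·x (mod 7).
For each evaluation point α_i, compute m(α_i) mod 7:
  α_1 = 4: Horner steps 6 → 1, so m(4) = 1.
  α_2 = 3: Horner steps 6 → 2, so m(3) = 2.
  α_3 = 1: Horner steps 6 → 4, so m(1) = 4.
  α_4 = 5: Horner steps 6 → 0, so m(5) = 0.
  α_5 = 6: Horner steps 6 → 6, so m(6) = 6.
Codeword c = [1, 2, 4, 0, 6] ∈ F_7^5.


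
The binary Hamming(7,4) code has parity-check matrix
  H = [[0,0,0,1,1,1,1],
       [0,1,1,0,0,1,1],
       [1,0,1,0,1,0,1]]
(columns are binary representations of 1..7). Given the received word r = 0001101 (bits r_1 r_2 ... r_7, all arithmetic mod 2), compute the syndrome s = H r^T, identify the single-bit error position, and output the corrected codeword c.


s = (1, 1, 0)^T, error position = 6, corrected codeword c = 0001111

Compute s = H r^T mod 2 one row at a time:
  s_1 = 1 + 1 + 0 + 1 = 3 ≡ 1 (mod 2).
  s_2 = 0 + 0 + 0 + 1 = 1 ≡ 1 (mod 2).
  s_3 = 0 + 0 + 1 + 1 = 2 ≡ 0 (mod 2).
s = (1, 1, 0)^T — this equals column 6 of H (binary 110), so error is at position 6.
Correct: flip bit 6 of r = 0001101 to get c = 0001111.


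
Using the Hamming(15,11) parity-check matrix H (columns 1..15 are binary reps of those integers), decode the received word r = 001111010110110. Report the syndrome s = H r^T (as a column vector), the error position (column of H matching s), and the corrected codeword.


s = (1, 1, 1, 0)^T, error position = 14, corrected codeword c = 001111010110100

Compute s = H r^T mod 2 one row at a time:
  s_1 = 1 + 0 + 1 + 1 + 0 + 1 + 1 + 0 = 5 ≡ 1 (mod 2).
  s_2 = 1 + 1 + 1 + 0 + 0 + 1 + 1 + 0 = 5 ≡ 1 (mod 2).
  s_3 = 0 + 1 + 1 + 0 + 1 + 1 + 1 + 0 = 5 ≡ 1 (mod 2).
  s_4 = 0 + 1 + 1 + 0 + 0 + 1 + 1 + 0 = 4 ≡ 0 (mod 2).
s = (1, 1, 1, 0)^T — this equals column 14 of H (binary 1110), so error is at position 14.
Correct: flip bit 14 of r = 001111010110110 to get c = 001111010110100.


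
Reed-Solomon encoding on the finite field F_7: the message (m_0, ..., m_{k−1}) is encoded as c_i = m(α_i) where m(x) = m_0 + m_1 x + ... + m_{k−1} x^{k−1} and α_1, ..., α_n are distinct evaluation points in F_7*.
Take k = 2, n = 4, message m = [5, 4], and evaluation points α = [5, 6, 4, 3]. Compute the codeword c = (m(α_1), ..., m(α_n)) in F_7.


c = [4, 1, 0, 3]

Message polynomial: m(x) = 5 + 4·x (mod 7).
For each evaluation point α_i, compute m(α_i) mod 7:
  α_1 = 5: Horner steps 4 → 4, so m(5) = 4.
  α_2 = 6: Horner steps 4 → 1, so m(6) = 1.
  α_3 = 4: Horner steps 4 → 0, so m(4) = 0.
  α_4 = 3: Horner steps 4 → 3, so m(3) = 3.
Codeword c = [4, 1, 0, 3] ∈ F_7^4.


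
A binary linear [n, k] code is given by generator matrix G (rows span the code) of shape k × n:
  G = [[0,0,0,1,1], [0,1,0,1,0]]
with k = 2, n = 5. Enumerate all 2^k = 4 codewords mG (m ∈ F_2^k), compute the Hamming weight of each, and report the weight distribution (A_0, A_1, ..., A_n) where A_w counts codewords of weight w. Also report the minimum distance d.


Weight distribution: A_0 = 1, A_2 = 3. Minimum distance d = 2.

Enumerate all 2^2 = 4 messages m ∈ F_2^2.
For each, compute codeword c = mG in F_2^5, then tally its weight.
  m = 00 → c = 00000, weight = 0.
  m = 10 → c = 00011, weight = 2.
  m = 01 → c = 01010, weight = 2.
  m = 11 → c = 01001, weight = 2.
Tally weights:
  weight 0: 1 codewords.
  weight 2: 3 codewords.
Minimum distance d = smallest w > 0 with A_w > 0 = 2.
Sanity: Σ A_w = 4 = 2^2 = 4 ✓.


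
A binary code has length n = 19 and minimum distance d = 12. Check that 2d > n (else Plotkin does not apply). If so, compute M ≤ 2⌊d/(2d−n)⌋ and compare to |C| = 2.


Plotkin bound M ≤ 4; given |C| = 2 ≤ bound (satisfied).

Check applicability: 2d = 24, n = 19.
2d − n = 5 > 0, so Plotkin applies.
Compute d/(2d−n) = 12/5 ≈ 2.4000.
⌊d/(2d−n)⌋ = 2.
Plotkin bound: M ≤ 2·2 = 4.
Given |C| = 2, check: satisfied.
This |C| is below the Plotkin bound.


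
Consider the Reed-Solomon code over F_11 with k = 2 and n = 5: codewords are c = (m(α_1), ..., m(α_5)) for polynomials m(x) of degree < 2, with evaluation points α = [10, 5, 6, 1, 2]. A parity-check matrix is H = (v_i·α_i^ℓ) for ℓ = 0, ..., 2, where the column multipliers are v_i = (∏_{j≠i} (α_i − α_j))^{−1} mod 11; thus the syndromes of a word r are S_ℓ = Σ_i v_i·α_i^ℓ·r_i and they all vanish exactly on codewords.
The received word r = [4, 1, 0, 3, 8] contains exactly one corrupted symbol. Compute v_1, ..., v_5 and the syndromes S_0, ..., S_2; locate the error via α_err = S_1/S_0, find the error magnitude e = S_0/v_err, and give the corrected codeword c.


S = (2, 1, 6), error at position 3, error magnitude e = 5, c = [4, 1, 6, 3, 8].

Step 1: column multipliers v_i = (∏_{j≠i}(α_i − α_j))^{−1} mod 11.
  i = 1 (α = 10): (10−5)(10−6)(10−1)(10−2) = 5·4·9·8 = 1440 ≡ 10, so v_1 = 10^{−1} = 10 (mod 11).
  i = 2 (α = 5): (5−10)(5−6)(5−1)(5−2) = (−5)·(−1)·4·3 = 60 ≡ 5, so v_2 = 5^{−1} = 9 (mod 11).
  i = 3 (α = 6): (6−10)(6−5)(6−1)(6−2) = (−4)·1·5·4 = −80 ≡ 8, so v_3 = 8^{−1} = 7 (mod 11).
  i = 4 (α = 1): (1−10)(1−5)(1−6)(1−2) = (−9)·(−4)·(−5)·(−1) = 180 ≡ 4, so v_4 = 4^{−1} = 3 (mod 11).
  i = 5 (α = 2): (2−10)(2−5)(2−6)(2−1) = (−8)·(−3)·(−4)·1 = −96 ≡ 3, so v_5 = 3^{−1} = 4 (mod 11).
  v = [10, 9, 7, 3, 4].
Step 2: syndromes of r = [4, 1, 0, 3, 8] (all sums mod 11).
  S_0 = Σ v_i r_i = 10·4 + 9·1 + 7·0 + 3·3 + 4·8 = 90 ≡ 2.
  S_1 = Σ v_i α_i r_i = 10·10·4 + 9·5·1 + 7·6·0 + 3·1·3 + 4·2·8 = 518 ≡ 1.
  α_i^2 mod 11 = [1, 3, 3, 1, 4].
  S_2 = Σ v_i α_i^2 r_i = 10·1·4 + 9·3·1 + 7·3·0 + 3·1·3 + 4·4·8 = 204 ≡ 6.
  S = (2, 1, 6) ≠ 0, so r is not a codeword (an error is present).
Step 3: locate the error. For a single error e at position i, S_ℓ = v_i·e·α_i^ℓ, so α_err = S_1/S_0.
  S_0^{−1} = 2^{−1} = 6 (mod 11), so α_err = 1·6 = 6 ≡ 6 = α_3. Error position i = 3.
  Consistency check: S_2/S_1 = 6·1 = 6 ≡ 6 = α_err ✓ (single-error assumption holds).
Step 4: error magnitude e = S_0/v_3 = S_0·∏_{j≠3}(α_3 − α_j) = 2·8 = 16 ≡ 5 (mod 11).
Step 5: correct position 3: c_3 = r_3 − e = 0 − 5 ≡ 6 (mod 11). Hence c = [4, 1, 6, 3, 8].
  Check: interpolating c through the α_i gives m(x) = 9 + 5·x (degree < 2) with m(α_i) = c_i for every i, so c is indeed a codeword.


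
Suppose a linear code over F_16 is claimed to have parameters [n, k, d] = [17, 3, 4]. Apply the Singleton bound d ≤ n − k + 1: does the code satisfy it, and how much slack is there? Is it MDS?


Singleton RHS = n − k + 1 = 15, slack = 11, bound satisfied, not MDS.

Singleton bound: d ≤ n − k + 1.
Here n = 17, k = 3, so n − k + 1 = 15.
Given d = 4, check d ≤ 15: YES.
Slack = (n − k + 1) − d = 11.
The code is NOT MDS (slack = 11 > 0).
Description: the claimed parameters are [17, 3, 4]_16; such a code would be non-MDS.


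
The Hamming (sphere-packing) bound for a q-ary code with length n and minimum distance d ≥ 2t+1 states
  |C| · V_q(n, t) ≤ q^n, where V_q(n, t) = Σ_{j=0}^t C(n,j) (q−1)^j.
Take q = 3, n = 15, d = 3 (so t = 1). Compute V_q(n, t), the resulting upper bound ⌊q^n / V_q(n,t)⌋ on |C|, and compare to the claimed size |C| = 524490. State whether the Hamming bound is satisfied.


V_q(n, t) = 31, q^n = 14348907, Hamming bound = 462867, |C| = 524490 > bound (violated).

Step 1: Compute V_q(n, t) = Σ_{j=0}^1 C(n, j) (q−1)^j.
  j = 0: C(15,0)·(2)^0 = 1·1 = 1.
  j = 1: C(15,1)·(2)^1 = 15·2 = 30.
  V_q(n, t) = 1 + 30 = 31.
Step 2: q^n = 3^15 = 14348907.
Step 3: Hamming bound ⌊q^n / V_q(n,t)⌋ = ⌊14348907/31⌋ = 462867.
Step 4: Compare |C| = 524490 to 462867: violated.
The claimed |C| lies above the Hamming bound, so no 3-ary code of length 15 with d ≥ 3 can have 524490 codewords.


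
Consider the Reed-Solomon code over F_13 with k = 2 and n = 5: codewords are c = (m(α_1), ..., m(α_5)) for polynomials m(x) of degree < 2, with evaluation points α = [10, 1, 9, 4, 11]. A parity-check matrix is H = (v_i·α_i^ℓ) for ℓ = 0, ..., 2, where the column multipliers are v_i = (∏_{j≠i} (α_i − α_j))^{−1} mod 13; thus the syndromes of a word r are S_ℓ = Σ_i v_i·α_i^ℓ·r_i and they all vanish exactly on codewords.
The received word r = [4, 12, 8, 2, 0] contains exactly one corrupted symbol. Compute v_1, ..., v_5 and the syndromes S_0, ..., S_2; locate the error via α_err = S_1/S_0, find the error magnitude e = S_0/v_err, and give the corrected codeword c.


S = (12, 12, 12), error at position 2, error magnitude e = 11, c = [4, 1, 8, 2, 0].

Step 1: column multipliers v_i = (∏_{j≠i}(α_i − α_j))^{−1} mod 13.
  i = 1 (α = 10): (10−1)(10−9)(10−4)(10−11) = 9·1·6·(−1) = −54 ≡ 11, so v_1 = 11^{−1} = 6 (mod 13).
  i = 2 (α = 1): (1−10)(1−9)(1−4)(1−11) = (−9)·(−8)·(−3)·(−10) = 2160 ≡ 2, so v_2 = 2^{−1} = 7 (mod 13).
  i = 3 (α = 9): (9−10)(9−1)(9−4)(9−11) = (−1)·8·5·(−2) = 80 ≡ 2, so v_3 = 2^{−1} = 7 (mod 13).
  i = 4 (α = 4): (4−10)(4−1)(4−9)(4−11) = (−6)·3·(−5)·(−7) = −630 ≡ 7, so v_4 = 7^{−1} = 2 (mod 13).
  i = 5 (α = 11): (11−10)(11−1)(11−9)(11−4) = 1·10·2·7 = 140 ≡ 10, so v_5 = 10^{−1} = 4 (mod 13).
  v = [6, 7, 7, 2, 4].
Step 2: syndromes of r = [4, 12, 8, 2, 0] (all sums mod 13).
  S_0 = Σ v_i r_i = 6·4 + 7·12 + 7·8 + 2·2 + 4·0 = 168 ≡ 12.
  S_1 = Σ v_i α_i r_i = 6·10·4 + 7·1·12 + 7·9·8 + 2·4·2 + 4·11·0 = 844 ≡ 12.
  α_i^2 mod 13 = [9, 1, 3, 3, 4].
  S_2 = Σ v_i α_i^2 r_i = 6·9·4 + 7·1·12 + 7·3·8 + 2·3·2 + 4·4·0 = 480 ≡ 12.
  S = (12, 12, 12) ≠ 0, so r is not a codeword (an error is present).
Step 3: locate the error. For a single error e at position i, S_ℓ = v_i·e·α_i^ℓ, so α_err = S_1/S_0.
  S_0^{−1} = 12^{−1} = 12 (mod 13), so α_err = 12·12 = 144 ≡ 1 = α_2. Error position i = 2.
  Consistency check: S_2/S_1 = 12·12 = 144 ≡ 1 = α_err ✓ (single-error assumption holds).
Step 4: error magnitude e = S_0/v_2 = S_0·∏_{j≠2}(α_2 − α_j) = 12·2 = 24 ≡ 11 (mod 13).
Step 5: correct position 2: c_2 = r_2 − e = 12 − 11 ≡ 1 (mod 13). Hence c = [4, 1, 8, 2, 0].
  Check: interpolating c through the α_i gives m(x) = 5 + 9·x (degree < 2) with m(α_i) = c_i for every i, so c is indeed a codeword.


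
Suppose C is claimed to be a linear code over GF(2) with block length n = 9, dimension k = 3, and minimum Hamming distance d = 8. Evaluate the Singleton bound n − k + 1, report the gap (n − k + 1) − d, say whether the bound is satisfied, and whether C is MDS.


Singleton RHS = n − k + 1 = 7, slack = -1, bound violated (no such code; not MDS).

Singleton bound: d ≤ n − k + 1.
Here n = 9, k = 3, so n − k + 1 = 7.
Given d = 8, check d ≤ 7: NO.
Slack = (n − k + 1) − d = -1.
The slack is negative: d = 8 exceeds n − k + 1 = 7 by 1, so the Singleton bound is violated and no linear [9, 3, 8]_2 code can exist. In particular it is not MDS (MDS requires d = n − k + 1 exactly).
Description: the claimed parameters are [9, 3, 8]_2; such a code would be impossible (violates the Singleton bound).


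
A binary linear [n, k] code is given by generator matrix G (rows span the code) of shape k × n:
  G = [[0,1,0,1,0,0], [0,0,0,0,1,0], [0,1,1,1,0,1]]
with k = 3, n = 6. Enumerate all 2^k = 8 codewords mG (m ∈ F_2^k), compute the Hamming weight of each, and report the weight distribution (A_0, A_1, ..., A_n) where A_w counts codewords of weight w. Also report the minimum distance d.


Weight distribution: A_0 = 1, A_1 = 1, A_2 = 2, A_3 = 2, A_4 = 1, A_5 = 1. Minimum distance d = 1.

Enumerate all 2^3 = 8 messages m ∈ F_2^3.
For each, compute codeword c = mG in F_2^6, then tally its weight.
  m = 000 → c = 000000, weight = 0.
  m = 100 → c = 010100, weight = 2.
  m = 010 → c = 000010, weight = 1.
  m = 110 → c = 010110, weight = 3.
  m = 001 → c = 011101, weight = 4.
  m = 101 → c = 001001, weight = 2.
  m = 011 → c = 011111, weight = 5.
  m = 111 → c = 001011, weight = 3.
Tally weights:
  weight 0: 1 codewords.
  weight 1: 1 codewords.
  weight 2: 2 codewords.
  weight 3: 2 codewords.
  weight 4: 1 codewords.
  weight 5: 1 codewords.
Minimum distance d = smallest w > 0 with A_w > 0 = 1.
Sanity: Σ A_w = 8 = 2^3 = 8 ✓.


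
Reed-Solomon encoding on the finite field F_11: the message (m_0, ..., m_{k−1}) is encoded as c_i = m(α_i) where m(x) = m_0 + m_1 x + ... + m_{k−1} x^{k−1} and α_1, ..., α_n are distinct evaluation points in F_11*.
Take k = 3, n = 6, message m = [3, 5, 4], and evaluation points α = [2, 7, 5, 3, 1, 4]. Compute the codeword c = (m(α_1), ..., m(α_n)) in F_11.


c = [7, 3, 7, 10, 1, 10]

Message polynomial: m(x) = 3 + 5·x + 4·x^2 (mod 11).
For each evaluation point α_i, compute m(α_i) mod 11:
  α_1 = 2: Horner steps 4 → 2 → 7, so m(2) = 7.
  α_2 = 7: Horner steps 4 → 0 → 3, so m(7) = 3.
  α_3 = 5: Horner steps 4 → 3 → 7, so m(5) = 7.
  α_4 = 3: Horner steps 4 → 6 → 10, so m(3) = 10.
  α_5 = 1: Horner steps 4 → 9 → 1, so m(1) = 1.
  α_6 = 4: Horner steps 4 → 10 → 10, so m(4) = 10.
Codeword c = [7, 3, 7, 10, 1, 10] ∈ F_11^6.


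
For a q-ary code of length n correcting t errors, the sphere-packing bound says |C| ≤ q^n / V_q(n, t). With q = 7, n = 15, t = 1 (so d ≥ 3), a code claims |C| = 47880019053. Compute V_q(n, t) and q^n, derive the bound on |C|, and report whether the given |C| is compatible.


V_q(n, t) = 91, q^n = 4747561509943, Hamming bound = 52171005603, |C| = 47880019053 ≤ bound (satisfied).

Step 1: Compute V_q(n, t) = Σ_{j=0}^1 C(n, j) (q−1)^j.
  j = 0: C(15,0)·(6)^0 = 1·1 = 1.
  j = 1: C(15,1)·(6)^1 = 15·6 = 90.
  V_q(n, t) = 1 + 90 = 91.
Step 2: q^n = 7^15 = 4747561509943.
Step 3: Hamming bound ⌊q^n / V_q(n,t)⌋ = ⌊4747561509943/91⌋ = 52171005603.
Step 4: Compare |C| = 47880019053 to 52171005603: satisfied.
The claimed |C| lies below the Hamming bound.


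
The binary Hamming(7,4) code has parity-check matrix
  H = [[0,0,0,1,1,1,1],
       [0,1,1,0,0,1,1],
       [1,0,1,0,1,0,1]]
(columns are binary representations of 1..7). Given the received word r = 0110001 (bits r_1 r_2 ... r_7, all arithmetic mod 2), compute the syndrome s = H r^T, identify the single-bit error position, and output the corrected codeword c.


s = (1, 1, 0)^T, error position = 6, corrected codeword c = 0110011

Compute s = H r^T mod 2 one row at a time:
  s_1 = 0 + 0 + 0 + 1 = 1 ≡ 1 (mod 2).
  s_2 = 1 + 1 + 0 + 1 = 3 ≡ 1 (mod 2).
  s_3 = 0 + 1 + 0 + 1 = 2 ≡ 0 (mod 2).
s = (1, 1, 0)^T — this equals column 6 of H (binary 110), so error is at position 6.
Correct: flip bit 6 of r = 0110001 to get c = 0110011.


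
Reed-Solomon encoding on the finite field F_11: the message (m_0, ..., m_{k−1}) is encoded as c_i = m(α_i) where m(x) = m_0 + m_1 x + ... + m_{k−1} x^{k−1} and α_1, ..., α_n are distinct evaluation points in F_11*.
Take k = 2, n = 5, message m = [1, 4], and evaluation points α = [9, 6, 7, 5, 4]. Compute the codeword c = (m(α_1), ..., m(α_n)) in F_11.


c = [4, 3, 7, 10, 6]

Message polynomial: m(x) = 1 + 4·x (mod 11).
For each evaluation point α_i, compute m(α_i) mod 11:
  α_1 = 9: Horner steps 4 → 4, so m(9) = 4.
  α_2 = 6: Horner steps 4 → 3, so m(6) = 3.
  α_3 = 7: Horner steps 4 → 7, so m(7) = 7.
  α_4 = 5: Horner steps 4 → 10, so m(5) = 10.
  α_5 = 4: Horner steps 4 → 6, so m(4) = 6.
Codeword c = [4, 3, 7, 10, 6] ∈ F_11^5.


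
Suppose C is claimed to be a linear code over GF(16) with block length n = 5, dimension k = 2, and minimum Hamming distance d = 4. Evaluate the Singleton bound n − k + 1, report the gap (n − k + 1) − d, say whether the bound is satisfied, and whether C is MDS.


Singleton RHS = n − k + 1 = 4, slack = 0, bound satisfied, MDS.

Singleton bound: d ≤ n − k + 1.
Here n = 5, k = 2, so n − k + 1 = 4.
Given d = 4, check d ≤ 4: YES.
Slack = (n − k + 1) − d = 0.
The code is MDS (slack = 0).
Description: the claimed parameters are [5, 2, 4]_16; such a code would be MDS (meets Singleton bound).


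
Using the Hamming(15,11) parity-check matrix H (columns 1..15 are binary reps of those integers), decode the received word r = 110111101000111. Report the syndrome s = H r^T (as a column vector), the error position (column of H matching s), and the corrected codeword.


s = (0, 1, 1, 0)^T, error position = 6, corrected codeword c = 110110101000111

Compute s = H r^T mod 2 one row at a time:
  s_1 = 0 + 1 + 0 + 0 + 0 + 1 + 1 + 1 = 4 ≡ 0 (mod 2).
  s_2 = 1 + 1 + 1 + 1 + 0 + 1 + 1 + 1 = 7 ≡ 1 (mod 2).
  s_3 = 1 + 0 + 1 + 1 + 0 + 0 + 1 + 1 = 5 ≡ 1 (mod 2).
  s_4 = 1 + 0 + 1 + 1 + 1 + 0 + 1 + 1 = 6 ≡ 0 (mod 2).
s = (0, 1, 1, 0)^T — this equals column 6 of H (binary 0110), so error is at position 6.
Correct: flip bit 6 of r = 110111101000111 to get c = 110110101000111.


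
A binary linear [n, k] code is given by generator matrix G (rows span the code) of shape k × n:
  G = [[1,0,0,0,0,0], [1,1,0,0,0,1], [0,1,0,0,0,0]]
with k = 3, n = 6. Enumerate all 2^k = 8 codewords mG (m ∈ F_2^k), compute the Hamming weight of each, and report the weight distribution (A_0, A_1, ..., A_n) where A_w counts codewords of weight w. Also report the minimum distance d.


Weight distribution: A_0 = 1, A_1 = 3, A_2 = 3, A_3 = 1. Minimum distance d = 1.

Enumerate all 2^3 = 8 messages m ∈ F_2^3.
For each, compute codeword c = mG in F_2^6, then tally its weight.
  m = 000 → c = 000000, weight = 0.
  m = 100 → c = 100000, weight = 1.
  m = 010 → c = 110001, weight = 3.
  m = 110 → c = 010001, weight = 2.
  m = 001 → c = 010000, weight = 1.
  m = 101 → c = 110000, weight = 2.
  m = 011 → c = 100001, weight = 2.
  m = 111 → c = 000001, weight = 1.
Tally weights:
  weight 0: 1 codewords.
  weight 1: 3 codewords.
  weight 2: 3 codewords.
  weight 3: 1 codewords.
Minimum distance d = smallest w > 0 with A_w > 0 = 1.
Sanity: Σ A_w = 8 = 2^3 = 8 ✓.


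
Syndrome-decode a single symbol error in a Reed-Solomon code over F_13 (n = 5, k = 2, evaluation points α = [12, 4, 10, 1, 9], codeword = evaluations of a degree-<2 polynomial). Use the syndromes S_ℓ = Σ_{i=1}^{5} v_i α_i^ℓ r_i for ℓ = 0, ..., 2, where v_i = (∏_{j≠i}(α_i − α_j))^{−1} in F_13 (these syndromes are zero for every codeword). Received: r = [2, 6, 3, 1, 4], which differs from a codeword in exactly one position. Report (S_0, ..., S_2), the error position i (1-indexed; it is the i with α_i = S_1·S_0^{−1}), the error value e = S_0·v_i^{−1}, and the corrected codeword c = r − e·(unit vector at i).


S = (11, 8, 7), error at position 5, error magnitude e = 7, c = [2, 6, 3, 1, 10].

Step 1: column multipliers v_i = (∏_{j≠i}(α_i − α_j))^{−1} mod 13.
  i = 1 (α = 12): (12−4)(12−10)(12−1)(12−9) = 8·2·11·3 = 528 ≡ 8, so v_1 = 8^{−1} = 5 (mod 13).
  i = 2 (α = 4): (4−12)(4−10)(4−1)(4−9) = (−8)·(−6)·3·(−5) = −720 ≡ 8, so v_2 = 8^{−1} = 5 (mod 13).
  i = 3 (α = 10): (10−12)(10−4)(10−1)(10−9) = (−2)·6·9·1 = −108 ≡ 9, so v_3 = 9^{−1} = 3 (mod 13).
  i = 4 (α = 1): (1−12)(1−4)(1−10)(1−9) = (−11)·(−3)·(−9)·(−8) = 2376 ≡ 10, so v_4 = 10^{−1} = 4 (mod 13).
  i = 5 (α = 9): (9−12)(9−4)(9−10)(9−1) = (−3)·5·(−1)·8 = 120 ≡ 3, so v_5 = 3^{−1} = 9 (mod 13).
  v = [5, 5, 3, 4, 9].
Step 2: syndromes of r = [2, 6, 3, 1, 4] (all sums mod 13).
  S_0 = Σ v_i r_i = 5·2 + 5·6 + 3·3 + 4·1 + 9·4 = 89 ≡ 11.
  S_1 = Σ v_i α_i r_i = 5·12·2 + 5·4·6 + 3·10·3 + 4·1·1 + 9·9·4 = 658 ≡ 8.
  α_i^2 mod 13 = [1, 3, 9, 1, 3].
  S_2 = Σ v_i α_i^2 r_i = 5·1·2 + 5·3·6 + 3·9·3 + 4·1·1 + 9·3·4 = 293 ≡ 7.
  S = (11, 8, 7) ≠ 0, so r is not a codeword (an error is present).
Step 3: locate the error. For a single error e at position i, S_ℓ = v_i·e·α_i^ℓ, so α_err = S_1/S_0.
  S_0^{−1} = 11^{−1} = 6 (mod 13), so α_err = 8·6 = 48 ≡ 9 = α_5. Error position i = 5.
  Consistency check: S_2/S_1 = 7·5 = 35 ≡ 9 = α_err ✓ (single-error assumption holds).
Step 4: error magnitude e = S_0/v_5 = S_0·∏_{j≠5}(α_5 − α_j) = 11·3 = 33 ≡ 7 (mod 13).
Step 5: correct position 5: c_5 = r_5 − e = 4 − 7 ≡ 10 (mod 13). Hence c = [2, 6, 3, 1, 10].
  Check: interpolating c through the α_i gives m(x) = 8 + 6·x (degree < 2) with m(α_i) = c_i for every i, so c is indeed a codeword.


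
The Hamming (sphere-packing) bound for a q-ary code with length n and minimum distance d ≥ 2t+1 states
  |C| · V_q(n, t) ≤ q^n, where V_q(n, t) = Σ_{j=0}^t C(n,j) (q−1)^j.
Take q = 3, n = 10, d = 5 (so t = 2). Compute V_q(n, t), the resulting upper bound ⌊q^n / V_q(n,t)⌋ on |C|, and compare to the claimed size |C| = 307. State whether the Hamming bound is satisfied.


V_q(n, t) = 201, q^n = 59049, Hamming bound = 293, |C| = 307 > bound (violated).

Step 1: Compute V_q(n, t) = Σ_{j=0}^2 C(n, j) (q−1)^j.
  j = 0: C(10,0)·(2)^0 = 1·1 = 1.
  j = 1: C(10,1)·(2)^1 = 10·2 = 20.
  j = 2: C(10,2)·(2)^2 = 45·4 = 180.
  V_q(n, t) = 1 + 20 + 180 = 201.
Step 2: q^n = 3^10 = 59049.
Step 3: Hamming bound ⌊q^n / V_q(n,t)⌋ = ⌊59049/201⌋ = 293.
Step 4: Compare |C| = 307 to 293: violated.
The claimed |C| lies above the Hamming bound, so no 3-ary code of length 10 with d ≥ 5 can have 307 codewords.


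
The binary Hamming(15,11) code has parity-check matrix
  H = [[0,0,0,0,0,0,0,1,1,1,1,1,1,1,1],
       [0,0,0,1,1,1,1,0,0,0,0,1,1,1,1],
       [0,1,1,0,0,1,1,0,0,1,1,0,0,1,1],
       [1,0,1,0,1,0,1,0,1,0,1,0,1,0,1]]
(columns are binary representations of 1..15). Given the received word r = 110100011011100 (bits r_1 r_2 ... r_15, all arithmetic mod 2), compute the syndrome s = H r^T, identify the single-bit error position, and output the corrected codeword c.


s = (1, 1, 0, 0)^T, error position = 12, corrected codeword c = 110100011010100

Compute s = H r^T mod 2 one row at a time:
  s_1 = 1 + 1 + 0 + 1 + 1 + 1 + 0 + 0 = 5 ≡ 1 (mod 2).
  s_2 = 1 + 0 + 0 + 0 + 1 + 1 + 0 + 0 = 3 ≡ 1 (mod 2).
  s_3 = 1 + 0 + 0 + 0 + 0 + 1 + 0 + 0 = 2 ≡ 0 (mod 2).
  s_4 = 1 + 0 + 0 + 0 + 1 + 1 + 1 + 0 = 4 ≡ 0 (mod 2).
s = (1, 1, 0, 0)^T — this equals column 12 of H (binary 1100), so error is at position 12.
Correct: flip bit 12 of r = 110100011011100 to get c = 110100011010100.


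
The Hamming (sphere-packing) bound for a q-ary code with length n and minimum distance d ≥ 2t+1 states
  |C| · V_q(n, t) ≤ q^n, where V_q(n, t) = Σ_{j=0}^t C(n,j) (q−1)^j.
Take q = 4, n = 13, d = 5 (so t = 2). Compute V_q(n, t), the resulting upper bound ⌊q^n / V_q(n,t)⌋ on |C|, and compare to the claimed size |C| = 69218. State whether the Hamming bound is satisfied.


V_q(n, t) = 742, q^n = 67108864, Hamming bound = 90443, |C| = 69218 ≤ bound (satisfied).

Step 1: Compute V_q(n, t) = Σ_{j=0}^2 C(n, j) (q−1)^j.
  j = 0: C(13,0)·(3)^0 = 1·1 = 1.
  j = 1: C(13,1)·(3)^1 = 13·3 = 39.
  j = 2: C(13,2)·(3)^2 = 78·9 = 702.
  V_q(n, t) = 1 + 39 + 702 = 742.
Step 2: q^n = 4^13 = 67108864.
Step 3: Hamming bound ⌊q^n / V_q(n,t)⌋ = ⌊67108864/742⌋ = 90443.
Step 4: Compare |C| = 69218 to 90443: satisfied.
The claimed |C| lies below the Hamming bound.


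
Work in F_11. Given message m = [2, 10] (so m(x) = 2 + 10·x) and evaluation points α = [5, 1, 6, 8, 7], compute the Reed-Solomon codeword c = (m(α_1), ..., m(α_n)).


c = [8, 1, 7, 5, 6]

Message polynomial: m(x) = 2 + 10·x (mod 11).
For each evaluation point α_i, compute m(α_i) mod 11:
  α_1 = 5: Horner steps 10 → 8, so m(5) = 8.
  α_2 = 1: Horner steps 10 → 1, so m(1) = 1.
  α_3 = 6: Horner steps 10 → 7, so m(6) = 7.
  α_4 = 8: Horner steps 10 → 5, so m(8) = 5.
  α_5 = 7: Horner steps 10 → 6, so m(7) = 6.
Codeword c = [8, 1, 7, 5, 6] ∈ F_11^5.


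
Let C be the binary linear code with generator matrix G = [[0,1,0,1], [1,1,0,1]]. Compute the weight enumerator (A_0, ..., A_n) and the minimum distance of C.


Weight distribution: A_0 = 1, A_1 = 1, A_2 = 1, A_3 = 1. Minimum distance d = 1.

Enumerate all 2^2 = 4 messages m ∈ F_2^2.
For each, compute codeword c = mG in F_2^4, then tally its weight.
  m = 00 → c = 0000, weight = 0.
  m = 10 → c = 0101, weight = 2.
  m = 01 → c = 1101, weight = 3.
  m = 11 → c = 1000, weight = 1.
Tally weights:
  weight 0: 1 codewords.
  weight 1: 1 codewords.
  weight 2: 1 codewords.
  weight 3: 1 codewords.
Minimum distance d = smallest w > 0 with A_w > 0 = 1.
Sanity: Σ A_w = 4 = 2^2 = 4 ✓.


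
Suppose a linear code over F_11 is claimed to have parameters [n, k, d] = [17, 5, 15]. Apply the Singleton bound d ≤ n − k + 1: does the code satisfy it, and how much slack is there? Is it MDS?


Singleton RHS = n − k + 1 = 13, slack = -2, bound violated (no such code; not MDS).

Singleton bound: d ≤ n − k + 1.
Here n = 17, k = 5, so n − k + 1 = 13.
Given d = 15, check d ≤ 13: NO.
Slack = (n − k + 1) − d = -2.
The slack is negative: d = 15 exceeds n − k + 1 = 13 by 2, so the Singleton bound is violated and no linear [17, 5, 15]_11 code can exist. In particular it is not MDS (MDS requires d = n − k + 1 exactly).
Description: the claimed parameters are [17, 5, 15]_11; such a code would be impossible (violates the Singleton bound).


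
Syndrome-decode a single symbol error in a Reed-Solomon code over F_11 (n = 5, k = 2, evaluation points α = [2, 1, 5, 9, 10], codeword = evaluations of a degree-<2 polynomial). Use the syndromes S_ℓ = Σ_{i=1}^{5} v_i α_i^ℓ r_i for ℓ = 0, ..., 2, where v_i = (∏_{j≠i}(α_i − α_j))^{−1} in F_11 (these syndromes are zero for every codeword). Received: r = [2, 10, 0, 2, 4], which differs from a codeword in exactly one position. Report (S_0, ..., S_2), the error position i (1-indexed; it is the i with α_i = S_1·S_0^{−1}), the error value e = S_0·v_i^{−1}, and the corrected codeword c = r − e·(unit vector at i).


S = (8, 6, 10), error at position 4, error magnitude e = 1, c = [2, 10, 0, 1, 4].

Step 1: column multipliers v_i = (∏_{j≠i}(α_i − α_j))^{−1} mod 11.
  i = 1 (α = 2): (2−1)(2−5)(2−9)(2−10) = 1·(−3)·(−7)·(−8) = −168 ≡ 8, so v_1 = 8^{−1} = 7 (mod 11).
  i = 2 (α = 1): (1−2)(1−5)(1−9)(1−10) = (−1)·(−4)·(−8)·(−9) = 288 ≡ 2, so v_2 = 2^{−1} = 6 (mod 11).
  i = 3 (α = 5): (5−2)(5−1)(5−9)(5−10) = 3·4·(−4)·(−5) = 240 ≡ 9, so v_3 = 9^{−1} = 5 (mod 11).
  i = 4 (α = 9): (9−2)(9−1)(9−5)(9−10) = 7·8·4·(−1) = −224 ≡ 7, so v_4 = 7^{−1} = 8 (mod 11).
  i = 5 (α = 10): (10−2)(10−1)(10−5)(10−9) = 8·9·5·1 = 360 ≡ 8, so v_5 = 8^{−1} = 7 (mod 11).
  v = [7, 6, 5, 8, 7].
Step 2: syndromes of r = [2, 10, 0, 2, 4] (all sums mod 11).
  S_0 = Σ v_i r_i = 7·2 + 6·10 + 5·0 + 8·2 + 7·4 = 118 ≡ 8.
  S_1 = Σ v_i α_i r_i = 7·2·2 + 6·1·10 + 5·5·0 + 8·9·2 + 7·10·4 = 512 ≡ 6.
  α_i^2 mod 11 = [4, 1, 3, 4, 1].
  S_2 = Σ v_i α_i^2 r_i = 7·4·2 + 6·1·10 + 5·3·0 + 8·4·2 + 7·1·4 = 208 ≡ 10.
  S = (8, 6, 10) ≠ 0, so r is not a codeword (an error is present).
Step 3: locate the error. For a single error e at position i, S_ℓ = v_i·e·α_i^ℓ, so α_err = S_1/S_0.
  S_0^{−1} = 8^{−1} = 7 (mod 11), so α_err = 6·7 = 42 ≡ 9 = α_4. Error position i = 4.
  Consistency check: S_2/S_1 = 10·2 = 20 ≡ 9 = α_err ✓ (single-error assumption holds).
Step 4: error magnitude e = S_0/v_4 = S_0·∏_{j≠4}(α_4 − α_j) = 8·7 = 56 ≡ 1 (mod 11).
Step 5: correct position 4: c_4 = r_4 − e = 2 − 1 ≡ 1 (mod 11). Hence c = [2, 10, 0, 1, 4].
  Check: interpolating c through the α_i gives m(x) = 7 + 3·x (degree < 2) with m(α_i) = c_i for every i, so c is indeed a codeword.


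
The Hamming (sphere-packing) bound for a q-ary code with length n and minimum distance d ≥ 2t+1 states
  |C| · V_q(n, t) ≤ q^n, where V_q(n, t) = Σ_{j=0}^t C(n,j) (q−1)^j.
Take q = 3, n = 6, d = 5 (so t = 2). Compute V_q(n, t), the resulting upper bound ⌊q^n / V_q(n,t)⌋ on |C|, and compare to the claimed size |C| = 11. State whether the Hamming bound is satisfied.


V_q(n, t) = 73, q^n = 729, Hamming bound = 9, |C| = 11 > bound (violated).

Step 1: Compute V_q(n, t) = Σ_{j=0}^2 C(n, j) (q−1)^j.
  j = 0: C(6,0)·(2)^0 = 1·1 = 1.
  j = 1: C(6,1)·(2)^1 = 6·2 = 12.
  j = 2: C(6,2)·(2)^2 = 15·4 = 60.
  V_q(n, t) = 1 + 12 + 60 = 73.
Step 2: q^n = 3^6 = 729.
Step 3: Hamming bound ⌊q^n / V_q(n,t)⌋ = ⌊729/73⌋ = 9.
Step 4: Compare |C| = 11 to 9: violated.
The claimed |C| lies above the Hamming bound, so no 3-ary code of length 6 with d ≥ 5 can have 11 codewords.


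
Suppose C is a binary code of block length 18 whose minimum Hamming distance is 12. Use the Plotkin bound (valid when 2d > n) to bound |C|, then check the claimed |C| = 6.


Plotkin bound M ≤ 4; given |C| = 6 > bound (violated).

Check applicability: 2d = 24, n = 18.
2d − n = 6 > 0, so Plotkin applies.
Compute d/(2d−n) = 12/6 ≈ 2.0000.
⌊d/(2d−n)⌋ = 2.
Plotkin bound: M ≤ 2·2 = 4.
Given |C| = 6, check: VIOLATED.
This |C| is above the Plotkin bound, so no binary code with n = 18, d = 12 and 6 codewords exists.


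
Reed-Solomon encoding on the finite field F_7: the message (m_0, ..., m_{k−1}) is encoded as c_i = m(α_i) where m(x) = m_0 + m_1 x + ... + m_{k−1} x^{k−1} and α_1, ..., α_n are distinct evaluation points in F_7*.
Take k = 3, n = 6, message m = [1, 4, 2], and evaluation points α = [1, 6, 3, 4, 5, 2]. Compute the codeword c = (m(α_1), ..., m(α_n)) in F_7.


c = [0, 6, 3, 0, 1, 3]

Message polynomial: m(x) = 1 + 4·x + 2·x^2 (mod 7).
For each evaluation point α_i, compute m(α_i) mod 7:
  α_1 = 1: Horner steps 2 → 6 → 0, so m(1) = 0.
  α_2 = 6: Horner steps 2 → 2 → 6, so m(6) = 6.
  α_3 = 3: Horner steps 2 → 3 → 3, so m(3) = 3.
  α_4 = 4: Horner steps 2 → 5 → 0, so m(4) = 0.
  α_5 = 5: Horner steps 2 → 0 → 1, so m(5) = 1.
  α_6 = 2: Horner steps 2 → 1 → 3, so m(2) = 3.
Codeword c = [0, 6, 3, 0, 1, 3] ∈ F_7^6.


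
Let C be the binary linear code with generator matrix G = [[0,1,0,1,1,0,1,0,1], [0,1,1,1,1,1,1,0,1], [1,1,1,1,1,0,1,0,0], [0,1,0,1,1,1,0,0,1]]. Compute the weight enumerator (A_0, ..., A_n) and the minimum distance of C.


Weight distribution: A_0 = 1, A_2 = 3, A_3 = 3, A_4 = 1, A_5 = 4, A_6 = 3, A_7 = 1. Minimum distance d = 2.

Enumerate all 2^4 = 16 messages m ∈ F_2^4.
For each, compute codeword c = mG in F_2^9, then tally its weight.
  m = 0000 → c = 000000000, weight = 0.
  m = 1000 → c = 010110101, weight = 5.
  m = 0100 → c = 011111101, weight = 7.
  m = 1100 → c = 001001000, weight = 2.
  m = 0010 → c = 111110100, weight = 6.
  m = 1010 → c = 101000001, weight = 3.
  m = 0110 → c = 100001001, weight = 3.
  m = 1110 → c = 110111100, weight = 6.
  m = 0001 → c = 010111001, weight = 5.
  m = 1001 → c = 000001100, weight = 2.
  m = 0101 → c = 001000100, weight = 2.
  m = 1101 → c = 011110001, weight = 5.
  m = 0011 → c = 101001101, weight = 5.
  m = 1011 → c = 111111000, weight = 6.
  m = 0111 → c = 110110000, weight = 4.
  m = 1111 → c = 100000101, weight = 3.
Tally weights:
  weight 0: 1 codewords.
  weight 2: 3 codewords.
  weight 3: 3 codewords.
  weight 4: 1 codewords.
  weight 5: 4 codewords.
  weight 6: 3 codewords.
  weight 7: 1 codewords.
Minimum distance d = smallest w > 0 with A_w > 0 = 2.
Sanity: Σ A_w = 16 = 2^4 = 16 ✓.


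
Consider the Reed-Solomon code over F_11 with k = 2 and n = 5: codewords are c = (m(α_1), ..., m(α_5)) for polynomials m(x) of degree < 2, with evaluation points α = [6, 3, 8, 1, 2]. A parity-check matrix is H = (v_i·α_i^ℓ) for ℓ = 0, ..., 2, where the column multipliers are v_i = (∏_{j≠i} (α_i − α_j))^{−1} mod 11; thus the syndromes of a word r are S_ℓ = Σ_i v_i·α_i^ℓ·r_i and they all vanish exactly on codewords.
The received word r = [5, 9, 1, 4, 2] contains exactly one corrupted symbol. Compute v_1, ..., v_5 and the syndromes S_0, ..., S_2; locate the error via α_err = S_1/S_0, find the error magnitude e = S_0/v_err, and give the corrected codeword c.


S = (8, 2, 6), error at position 2, error magnitude e = 9, c = [5, 0, 1, 4, 2].

Step 1: column multipliers v_i = (∏_{j≠i}(α_i − α_j))^{−1} mod 11.
  i = 1 (α = 6): (6−3)(6−8)(6−1)(6−2) = 3·(−2)·5·4 = −120 ≡ 1, so v_1 = 1^{−1} = 1 (mod 11).
  i = 2 (α = 3): (3−6)(3−8)(3−1)(3−2) = (−3)·(−5)·2·1 = 30 ≡ 8, so v_2 = 8^{−1} = 7 (mod 11).
  i = 3 (α = 8): (8−6)(8−3)(8−1)(8−2) = 2·5·7·6 = 420 ≡ 2, so v_3 = 2^{−1} = 6 (mod 11).
  i = 4 (α = 1): (1−6)(1−3)(1−8)(1−2) = (−5)·(−2)·(−7)·(−1) = 70 ≡ 4, so v_4 = 4^{−1} = 3 (mod 11).
  i = 5 (α = 2): (2−6)(2−3)(2−8)(2−1) = (−4)·(−1)·(−6)·1 = −24 ≡ 9, so v_5 = 9^{−1} = 5 (mod 11).
  v = [1, 7, 6, 3, 5].
Step 2: syndromes of r = [5, 9, 1, 4, 2] (all sums mod 11).
  S_0 = Σ v_i r_i = 1·5 + 7·9 + 6·1 + 3·4 + 5·2 = 96 ≡ 8.
  S_1 = Σ v_i α_i r_i = 1·6·5 + 7·3·9 + 6·8·1 + 3·1·4 + 5·2·2 = 299 ≡ 2.
  α_i^2 mod 11 = [3, 9, 9, 1, 4].
  S_2 = Σ v_i α_i^2 r_i = 1·3·5 + 7·9·9 + 6·9·1 + 3·1·4 + 5·4·2 = 688 ≡ 6.
  S = (8, 2, 6) ≠ 0, so r is not a codeword (an error is present).
Step 3: locate the error. For a single error e at position i, S_ℓ = v_i·e·α_i^ℓ, so α_err = S_1/S_0.
  S_0^{−1} = 8^{−1} = 7 (mod 11), so α_err = 2·7 = 14 ≡ 3 = α_2. Error position i = 2.
  Consistency check: S_2/S_1 = 6·6 = 36 ≡ 3 = α_err ✓ (single-error assumption holds).
Step 4: error magnitude e = S_0/v_2 = S_0·∏_{j≠2}(α_2 − α_j) = 8·8 = 64 ≡ 9 (mod 11).
Step 5: correct position 2: c_2 = r_2 − e = 9 − 9 ≡ 0 (mod 11). Hence c = [5, 0, 1, 4, 2].
  Check: interpolating c through the α_i gives m(x) = 6 + 9·x (degree < 2) with m(α_i) = c_i for every i, so c is indeed a codeword.


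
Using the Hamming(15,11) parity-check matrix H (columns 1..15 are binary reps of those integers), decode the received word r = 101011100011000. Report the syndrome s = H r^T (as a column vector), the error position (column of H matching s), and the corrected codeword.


s = (0, 0, 0, 1)^T, error position = 1, corrected codeword c = 001011100011000

Compute s = H r^T mod 2 one row at a time:
  s_1 = 0 + 0 + 0 + 1 + 1 + 0 + 0 + 0 = 2 ≡ 0 (mod 2).
  s_2 = 0 + 1 + 1 + 1 + 1 + 0 + 0 + 0 = 4 ≡ 0 (mod 2).
  s_3 = 0 + 1 + 1 + 1 + 0 + 1 + 0 + 0 = 4 ≡ 0 (mod 2).
  s_4 = 1 + 1 + 1 + 1 + 0 + 1 + 0 + 0 = 5 ≡ 1 (mod 2).
s = (0, 0, 0, 1)^T — this equals column 1 of H (binary 0001), so error is at position 1.
Correct: flip bit 1 of r = 101011100011000 to get c = 001011100011000.


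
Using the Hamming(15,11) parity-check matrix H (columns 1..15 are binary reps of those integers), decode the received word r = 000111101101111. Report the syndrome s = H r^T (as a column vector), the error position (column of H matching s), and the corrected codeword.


s = (0, 0, 1, 1)^T, error position = 3, corrected codeword c = 001111101101111

Compute s = H r^T mod 2 one row at a time:
  s_1 = 0 + 1 + 1 + 0 + 1 + 1 + 1 + 1 = 6 ≡ 0 (mod 2).
  s_2 = 1 + 1 + 1 + 1 + 1 + 1 + 1 + 1 = 8 ≡ 0 (mod 2).
  s_3 = 0 + 0 + 1 + 1 + 1 + 0 + 1 + 1 = 5 ≡ 1 (mod 2).
  s_4 = 0 + 0 + 1 + 1 + 1 + 0 + 1 + 1 = 5 ≡ 1 (mod 2).
s = (0, 0, 1, 1)^T — this equals column 3 of H (binary 0011), so error is at position 3.
Correct: flip bit 3 of r = 000111101101111 to get c = 001111101101111.


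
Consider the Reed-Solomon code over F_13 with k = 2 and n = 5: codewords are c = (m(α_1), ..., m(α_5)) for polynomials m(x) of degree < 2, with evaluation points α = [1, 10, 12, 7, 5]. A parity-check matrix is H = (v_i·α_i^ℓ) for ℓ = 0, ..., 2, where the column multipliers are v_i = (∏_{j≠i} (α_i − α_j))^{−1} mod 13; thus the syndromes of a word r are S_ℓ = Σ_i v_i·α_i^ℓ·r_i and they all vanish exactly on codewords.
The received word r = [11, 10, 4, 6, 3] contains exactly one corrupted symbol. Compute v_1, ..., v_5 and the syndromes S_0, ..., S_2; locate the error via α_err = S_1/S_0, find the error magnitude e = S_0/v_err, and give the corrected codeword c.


S = (5, 12, 8), error at position 5, error magnitude e = 4, c = [11, 10, 4, 6, 12].

Step 1: column multipliers v_i = (∏_{j≠i}(α_i − α_j))^{−1} mod 13.
  i = 1 (α = 1): (1−10)(1−12)(1−7)(1−5) = (−9)·(−11)·(−6)·(−4) = 2376 ≡ 10, so v_1 = 10^{−1} = 4 (mod 13).
  i = 2 (α = 10): (10−1)(10−12)(10−7)(10−5) = 9·(−2)·3·5 = −270 ≡ 3, so v_2 = 3^{−1} = 9 (mod 13).
  i = 3 (α = 12): (12−1)(12−10)(12−7)(12−5) = 11·2·5·7 = 770 ≡ 3, so v_3 = 3^{−1} = 9 (mod 13).
  i = 4 (α = 7): (7−1)(7−10)(7−12)(7−5) = 6·(−3)·(−5)·2 = 180 ≡ 11, so v_4 = 11^{−1} = 6 (mod 13).
  i = 5 (α = 5): (5−1)(5−10)(5−12)(5−7) = 4·(−5)·(−7)·(−2) = −280 ≡ 6, so v_5 = 6^{−1} = 11 (mod 13).
  v = [4, 9, 9, 6, 11].
Step 2: syndromes of r = [11, 10, 4, 6, 3] (all sums mod 13).
  S_0 = Σ v_i r_i = 4·11 + 9·10 + 9·4 + 6·6 + 11·3 = 239 ≡ 5.
  S_1 = Σ v_i α_i r_i = 4·1·11 + 9·10·10 + 9·12·4 + 6·7·6 + 11·5·3 = 1793 ≡ 12.
  α_i^2 mod 13 = [1, 9, 1, 10, 12].
  S_2 = Σ v_i α_i^2 r_i = 4·1·11 + 9·9·10 + 9·1·4 + 6·10·6 + 11·12·3 = 1646 ≡ 8.
  S = (5, 12, 8) ≠ 0, so r is not a codeword (an error is present).
Step 3: locate the error. For a single error e at position i, S_ℓ = v_i·e·α_i^ℓ, so α_err = S_1/S_0.
  S_0^{−1} = 5^{−1} = 8 (mod 13), so α_err = 12·8 = 96 ≡ 5 = α_5. Error position i = 5.
  Consistency check: S_2/S_1 = 8·12 = 96 ≡ 5 = α_err ✓ (single-error assumption holds).
Step 4: error magnitude e = S_0/v_5 = S_0·∏_{j≠5}(α_5 − α_j) = 5·6 = 30 ≡ 4 (mod 13).
Step 5: correct position 5: c_5 = r_5 − e = 3 − 4 ≡ 12 (mod 13). Hence c = [11, 10, 4, 6, 12].
  Check: interpolating c through the α_i gives m(x) = 1 + 10·x (degree < 2) with m(α_i) = c_i for every i, so c is indeed a codeword.


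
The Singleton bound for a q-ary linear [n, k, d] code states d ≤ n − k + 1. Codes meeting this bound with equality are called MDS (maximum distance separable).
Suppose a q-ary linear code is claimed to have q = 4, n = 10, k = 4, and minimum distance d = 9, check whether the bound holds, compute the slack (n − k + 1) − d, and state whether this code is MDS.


Singleton RHS = n − k + 1 = 7, slack = -2, bound violated (no such code; not MDS).

Singleton bound: d ≤ n − k + 1.
Here n = 10, k = 4, so n − k + 1 = 7.
Given d = 9, check d ≤ 7: NO.
Slack = (n − k + 1) − d = -2.
The slack is negative: d = 9 exceeds n − k + 1 = 7 by 2, so the Singleton bound is violated and no linear [10, 4, 9]_4 code can exist. In particular it is not MDS (MDS requires d = n − k + 1 exactly).
Description: the claimed parameters are [10, 4, 9]_4; such a code would be impossible (violates the Singleton bound).


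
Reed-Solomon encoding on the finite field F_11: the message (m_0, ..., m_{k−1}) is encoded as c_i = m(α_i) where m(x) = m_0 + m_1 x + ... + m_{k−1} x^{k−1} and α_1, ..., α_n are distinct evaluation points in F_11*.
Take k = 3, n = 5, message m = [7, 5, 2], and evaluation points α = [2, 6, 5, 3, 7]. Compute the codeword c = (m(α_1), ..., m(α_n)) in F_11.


c = [3, 10, 5, 7, 8]

Message polynomial: m(x) = 7 + 5·x + 2·x^2 (mod 11).
For each evaluation point α_i, compute m(α_i) mod 11:
  α_1 = 2: Horner steps 2 → 9 → 3, so m(2) = 3.
  α_2 = 6: Horner steps 2 → 6 → 10, so m(6) = 10.
  α_3 = 5: Horner steps 2 → 4 → 5, so m(5) = 5.
  α_4 = 3: Horner steps 2 → 0 → 7, so m(3) = 7.
  α_5 = 7: Horner steps 2 → 8 → 8, so m(7) = 8.
Codeword c = [3, 10, 5, 7, 8] ∈ F_11^5.
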